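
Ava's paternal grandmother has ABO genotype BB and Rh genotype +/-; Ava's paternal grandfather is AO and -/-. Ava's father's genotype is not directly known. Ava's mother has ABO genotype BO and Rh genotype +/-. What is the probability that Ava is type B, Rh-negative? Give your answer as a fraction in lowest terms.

Ava's father's ABO genotype from BB × AO: 1/2 AB, 1/2 BO.
Crossing each possibility with the mother BO and summing P(type B): 1/2·1/2 + 1/2·3/4 = 5/8.
Similarly for Rh via the father's Rh distribution: P(Rh-) = 3/8.
Independent loci: 5/8 × 3/8 = 15/64.

15/64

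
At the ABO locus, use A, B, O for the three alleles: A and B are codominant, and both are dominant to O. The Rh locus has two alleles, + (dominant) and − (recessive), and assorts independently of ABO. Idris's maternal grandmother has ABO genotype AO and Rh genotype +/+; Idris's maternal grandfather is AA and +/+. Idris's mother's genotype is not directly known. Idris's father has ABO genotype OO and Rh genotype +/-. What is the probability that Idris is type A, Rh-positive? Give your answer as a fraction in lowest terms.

Idris's mother's ABO genotype from AO × AA: 1/2 AA, 1/2 AO.
Crossing each possibility with the father OO and summing P(type A): 1/2·1 + 1/2·1/2 = 3/4.
Similarly for Rh via the mother's Rh distribution: P(Rh+) = 1.
Independent loci: 3/4 × 1 = 3/4.

3/4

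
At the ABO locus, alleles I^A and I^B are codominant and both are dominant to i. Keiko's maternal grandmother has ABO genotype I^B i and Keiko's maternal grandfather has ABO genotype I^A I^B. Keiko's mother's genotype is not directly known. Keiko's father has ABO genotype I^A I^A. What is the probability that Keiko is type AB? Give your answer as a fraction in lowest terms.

1/2

Keiko's mother's ABO genotype from I^B i × I^A I^B: 1/4 I^A I^B, 1/4 I^A i, 1/4 I^B I^B, 1/4 I^B i.
Crossing each possibility with the father I^A I^A and summing P(type AB): 1/4·1/2 + 1/4·0 + 1/4·1 + 1/4·1/2 = 1/2.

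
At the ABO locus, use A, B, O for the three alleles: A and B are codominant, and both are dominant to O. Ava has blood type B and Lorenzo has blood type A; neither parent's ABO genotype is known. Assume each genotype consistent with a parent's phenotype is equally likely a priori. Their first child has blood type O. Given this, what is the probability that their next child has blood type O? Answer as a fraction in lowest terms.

1/4

Possible genotypes: Ava ∈ {BB, BO}; Lorenzo ∈ {AA, AO}.
Weight each parental genotype pair by prior × P(type-O child):
  BO × AO: posterior weight 1; P(next child type O) = 1/4.
Weighted sum = 1/4.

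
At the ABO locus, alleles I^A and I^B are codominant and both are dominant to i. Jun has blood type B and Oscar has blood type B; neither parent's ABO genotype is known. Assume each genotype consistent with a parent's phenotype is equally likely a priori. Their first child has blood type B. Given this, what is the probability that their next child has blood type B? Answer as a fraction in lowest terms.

19/20

Possible genotypes: Jun ∈ {I^B I^B, I^B i}; Oscar ∈ {I^B I^B, I^B i}.
Weight each parental genotype pair by prior × P(type-B child):
  I^B I^B × I^B I^B: posterior weight 4/15; P(next child type B) = 1.
  I^B I^B × I^B i: posterior weight 4/15; P(next child type B) = 1.
  I^B i × I^B I^B: posterior weight 4/15; P(next child type B) = 1.
  I^B i × I^B i: posterior weight 1/5; P(next child type B) = 3/4.
Weighted sum = 19/20.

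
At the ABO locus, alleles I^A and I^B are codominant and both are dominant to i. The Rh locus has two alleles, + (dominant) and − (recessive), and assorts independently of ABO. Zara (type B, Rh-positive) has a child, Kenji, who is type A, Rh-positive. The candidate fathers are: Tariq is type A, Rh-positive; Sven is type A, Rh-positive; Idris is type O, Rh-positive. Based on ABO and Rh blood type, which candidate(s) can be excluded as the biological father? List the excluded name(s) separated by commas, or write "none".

Idris

A candidate is excluded only if no genotype consistent with his phenotype could produce a type A, Rh-positive child with a type B, Rh-positive mother.
Idris (type O, Rh+): no genotype consistent with that phenotype can produce a type-A Rh+ child with a type-B mother.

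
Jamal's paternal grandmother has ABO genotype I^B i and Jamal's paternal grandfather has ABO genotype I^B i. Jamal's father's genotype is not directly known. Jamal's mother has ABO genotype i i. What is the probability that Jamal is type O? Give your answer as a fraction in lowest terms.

1/2

Jamal's father's ABO genotype from I^B i × I^B i: 1/4 I^B I^B, 1/2 I^B i, 1/4 i i.
Crossing each possibility with the mother i i and summing P(type O): 1/4·0 + 1/2·1/2 + 1/4·1 = 1/2.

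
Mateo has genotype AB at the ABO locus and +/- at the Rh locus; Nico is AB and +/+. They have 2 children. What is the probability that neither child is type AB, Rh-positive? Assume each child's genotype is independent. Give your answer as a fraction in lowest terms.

1/4

ABO cross AB × AB → 1/4 A, 1/4 B, 1/2 AB.
Rh cross +/- × +/+ → 1 Rh+; so P(type AB, Rh-positive) = 1/2 × 1 = 1/2 per child.
P(not type AB, Rh-positive) = 1/2 for one child; (1/2)^2 = 1/4.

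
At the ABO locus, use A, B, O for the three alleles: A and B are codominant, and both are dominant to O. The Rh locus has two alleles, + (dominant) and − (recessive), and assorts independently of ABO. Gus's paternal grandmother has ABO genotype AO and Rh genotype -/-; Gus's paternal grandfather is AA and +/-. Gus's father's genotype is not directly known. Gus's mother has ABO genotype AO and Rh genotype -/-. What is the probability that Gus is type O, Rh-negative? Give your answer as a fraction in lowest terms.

Gus's father's ABO genotype from AO × AA: 1/2 AA, 1/2 AO.
Crossing each possibility with the mother AO and summing P(type O): 1/2·0 + 1/2·1/4 = 1/8.
Similarly for Rh via the father's Rh distribution: P(Rh-) = 3/4.
Independent loci: 1/8 × 3/4 = 3/32.

3/32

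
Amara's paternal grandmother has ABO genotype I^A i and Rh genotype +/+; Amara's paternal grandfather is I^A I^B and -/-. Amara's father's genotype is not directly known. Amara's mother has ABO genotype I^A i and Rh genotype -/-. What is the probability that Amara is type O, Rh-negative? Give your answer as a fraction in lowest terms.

Amara's father's ABO genotype from I^A i × I^A I^B: 1/4 I^A I^A, 1/4 I^A I^B, 1/4 I^A i, 1/4 I^B i.
Crossing each possibility with the mother I^A i and summing P(type O): 1/4·0 + 1/4·0 + 1/4·1/4 + 1/4·1/4 = 1/8.
Similarly for Rh via the father's Rh distribution: P(Rh-) = 1/2.
Independent loci: 1/8 × 1/2 = 1/16.

1/16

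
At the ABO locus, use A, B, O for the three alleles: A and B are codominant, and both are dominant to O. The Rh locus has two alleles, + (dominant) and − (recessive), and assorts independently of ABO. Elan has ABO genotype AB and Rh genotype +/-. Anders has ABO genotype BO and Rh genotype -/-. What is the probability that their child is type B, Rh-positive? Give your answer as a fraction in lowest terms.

1/4

ABO cross AB × BO → offspring phenotypes: 1/4 A, 1/2 B, 1/4 AB.
Rh cross +/- × -/- → 1/2 Rh+, 1/2 Rh-.
Independent loci: P(type B, Rh-positive) = 1/2 × 1/2 = 1/4.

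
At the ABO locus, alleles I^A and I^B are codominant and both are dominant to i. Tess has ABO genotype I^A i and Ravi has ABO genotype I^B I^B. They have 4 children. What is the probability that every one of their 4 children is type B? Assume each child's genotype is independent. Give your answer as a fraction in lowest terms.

ABO cross I^A i × I^B I^B → 1/2 B, 1/2 AB.
So P(type B) = 1/2 per child.
All 4 independent: (1/2)^4 = 1/16.

1/16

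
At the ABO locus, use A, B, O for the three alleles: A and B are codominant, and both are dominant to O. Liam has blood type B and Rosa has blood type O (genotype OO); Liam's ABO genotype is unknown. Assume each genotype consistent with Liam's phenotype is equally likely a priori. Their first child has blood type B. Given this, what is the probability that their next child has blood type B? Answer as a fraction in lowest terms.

5/6

Possible genotypes: Liam ∈ {BB, BO}; Rosa ∈ {OO}.
Weight each parental genotype pair by prior × P(type-B child):
  BB × OO: posterior weight 2/3; P(next child type B) = 1.
  BO × OO: posterior weight 1/3; P(next child type B) = 1/2.
Weighted sum = 5/6.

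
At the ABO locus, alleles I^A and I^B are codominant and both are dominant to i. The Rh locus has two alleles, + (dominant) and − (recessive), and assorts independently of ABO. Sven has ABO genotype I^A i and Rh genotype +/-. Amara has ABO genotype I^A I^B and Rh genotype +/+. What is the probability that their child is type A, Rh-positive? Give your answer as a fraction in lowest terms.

1/2

ABO cross I^A i × I^A I^B → offspring phenotypes: 1/2 A, 1/4 B, 1/4 AB.
Rh cross +/- × +/+ → 1 Rh+.
Independent loci: P(type A, Rh-positive) = 1/2 × 1 = 1/2.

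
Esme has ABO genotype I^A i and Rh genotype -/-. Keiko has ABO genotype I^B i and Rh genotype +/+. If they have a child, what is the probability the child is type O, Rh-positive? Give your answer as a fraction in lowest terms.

1/4

ABO cross I^A i × I^B i → offspring phenotypes: 1/4 O, 1/4 A, 1/4 B, 1/4 AB.
Rh cross -/- × +/+ → 1 Rh+.
Independent loci: P(type O, Rh-positive) = 1/4 × 1 = 1/4.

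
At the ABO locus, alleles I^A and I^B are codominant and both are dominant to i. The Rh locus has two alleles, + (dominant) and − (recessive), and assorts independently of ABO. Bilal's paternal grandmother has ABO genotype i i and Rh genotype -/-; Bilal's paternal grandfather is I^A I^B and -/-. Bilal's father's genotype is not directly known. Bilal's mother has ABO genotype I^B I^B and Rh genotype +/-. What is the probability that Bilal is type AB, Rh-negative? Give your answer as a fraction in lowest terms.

1/8

Bilal's father's ABO genotype from i i × I^A I^B: 1/2 I^A i, 1/2 I^B i.
Crossing each possibility with the mother I^B I^B and summing P(type AB): 1/2·1/2 + 1/2·0 = 1/4.
Similarly for Rh via the father's Rh distribution: P(Rh-) = 1/2.
Independent loci: 1/4 × 1/2 = 1/8.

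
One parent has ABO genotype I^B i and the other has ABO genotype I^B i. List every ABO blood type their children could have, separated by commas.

O, B

Gametes from I^B i × I^B i give offspring ABO genotypes I^B I^B, I^B i, i i, i.e. phenotypes O, B.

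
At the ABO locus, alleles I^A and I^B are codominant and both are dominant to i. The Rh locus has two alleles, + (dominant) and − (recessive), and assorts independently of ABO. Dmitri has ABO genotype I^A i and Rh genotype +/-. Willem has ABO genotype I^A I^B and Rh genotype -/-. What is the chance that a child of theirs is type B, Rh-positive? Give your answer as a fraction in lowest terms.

ABO cross I^A i × I^A I^B → offspring phenotypes: 1/2 A, 1/4 B, 1/4 AB.
Rh cross +/- × -/- → 1/2 Rh+, 1/2 Rh-.
Independent loci: P(type B, Rh-positive) = 1/4 × 1/2 = 1/8.

1/8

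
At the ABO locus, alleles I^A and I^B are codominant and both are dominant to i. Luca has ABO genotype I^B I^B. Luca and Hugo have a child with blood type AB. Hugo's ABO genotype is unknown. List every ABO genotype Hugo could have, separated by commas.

I^A I^A, I^A I^B, I^A i

For each candidate genotype of Hugo, check whether crossing it with I^B I^B can produce every observed child phenotype.
  I^A I^A → possible child types {AB} ✓
  I^A I^B → possible child types {B, AB} ✓
  I^A i → possible child types {B, AB} ✓
  I^B I^B → possible child types {B} ✗
  I^B i → possible child types {B} ✗
  i i → possible child types {B} ✗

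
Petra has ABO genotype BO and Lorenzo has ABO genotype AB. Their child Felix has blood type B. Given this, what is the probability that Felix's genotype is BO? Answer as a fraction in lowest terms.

1/2

Cross BO × AB → 1/4 AB, 1/4 AO, 1/4 BB, 1/4 BO.
Type-B genotypes among offspring: BB (1/4), BO (1/4); total 1/2.
P(BO | type B) = (1/4) / (1/2) = 1/2.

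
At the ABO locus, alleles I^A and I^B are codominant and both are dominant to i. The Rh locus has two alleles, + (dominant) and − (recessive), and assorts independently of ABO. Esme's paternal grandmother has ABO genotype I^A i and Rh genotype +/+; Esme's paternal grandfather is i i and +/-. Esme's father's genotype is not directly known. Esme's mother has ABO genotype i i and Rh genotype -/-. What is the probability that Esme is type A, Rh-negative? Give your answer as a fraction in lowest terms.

Esme's father's ABO genotype from I^A i × i i: 1/2 I^A i, 1/2 i i.
Crossing each possibility with the mother i i and summing P(type A): 1/2·1/2 + 1/2·0 = 1/4.
Similarly for Rh via the father's Rh distribution: P(Rh-) = 1/4.
Independent loci: 1/4 × 1/4 = 1/16.

1/16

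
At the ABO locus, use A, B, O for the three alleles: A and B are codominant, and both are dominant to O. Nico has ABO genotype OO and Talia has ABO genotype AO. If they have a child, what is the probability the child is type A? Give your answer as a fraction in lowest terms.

ABO cross OO × AO → offspring phenotypes: 1/2 O, 1/2 A.
So P(type A) = 1/2.

1/2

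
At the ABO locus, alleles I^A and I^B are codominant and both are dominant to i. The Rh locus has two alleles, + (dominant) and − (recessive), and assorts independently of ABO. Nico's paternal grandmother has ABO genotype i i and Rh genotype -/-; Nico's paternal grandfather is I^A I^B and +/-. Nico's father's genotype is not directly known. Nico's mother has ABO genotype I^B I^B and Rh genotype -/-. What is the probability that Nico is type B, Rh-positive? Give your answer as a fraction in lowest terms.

Nico's father's ABO genotype from i i × I^A I^B: 1/2 I^A i, 1/2 I^B i.
Crossing each possibility with the mother I^B I^B and summing P(type B): 1/2·1/2 + 1/2·1 = 3/4.
Similarly for Rh via the father's Rh distribution: P(Rh+) = 1/4.
Independent loci: 3/4 × 1/4 = 3/16.

3/16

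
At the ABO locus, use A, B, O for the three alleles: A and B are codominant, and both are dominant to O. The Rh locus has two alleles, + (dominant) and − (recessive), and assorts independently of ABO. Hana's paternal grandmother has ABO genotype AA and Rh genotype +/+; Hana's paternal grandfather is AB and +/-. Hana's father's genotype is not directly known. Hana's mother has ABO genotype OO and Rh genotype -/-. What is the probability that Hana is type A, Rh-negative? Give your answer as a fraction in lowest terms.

Hana's father's ABO genotype from AA × AB: 1/2 AA, 1/2 AB.
Crossing each possibility with the mother OO and summing P(type A): 1/2·1 + 1/2·1/2 = 3/4.
Similarly for Rh via the father's Rh distribution: P(Rh-) = 1/4.
Independent loci: 3/4 × 1/4 = 3/16.

3/16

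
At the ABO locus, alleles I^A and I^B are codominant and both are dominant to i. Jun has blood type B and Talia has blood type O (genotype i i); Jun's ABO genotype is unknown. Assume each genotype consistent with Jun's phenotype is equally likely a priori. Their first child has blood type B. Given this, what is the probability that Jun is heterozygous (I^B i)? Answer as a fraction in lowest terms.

Possible genotypes: Jun ∈ {I^B I^B, I^B i}; Talia ∈ {i i}.
Weight each parental genotype pair by prior × P(type-B child):
  I^B I^B × i i: posterior weight 2/3.
  I^B i × i i: posterior weight 1/3.
Sum the posterior weight over pairs where Jun is I^B i: 1/3.

1/3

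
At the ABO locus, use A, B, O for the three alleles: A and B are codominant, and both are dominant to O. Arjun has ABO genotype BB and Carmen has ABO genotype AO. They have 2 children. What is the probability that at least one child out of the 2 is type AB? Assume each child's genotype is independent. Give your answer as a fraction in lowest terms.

3/4

ABO cross BB × AO → 1/2 B, 1/2 AB.
So P(type AB) = 1/2 per child.
P(none) = (1/2)^2 = 1/4; P(at least one) = 1 − 1/4 = 3/4.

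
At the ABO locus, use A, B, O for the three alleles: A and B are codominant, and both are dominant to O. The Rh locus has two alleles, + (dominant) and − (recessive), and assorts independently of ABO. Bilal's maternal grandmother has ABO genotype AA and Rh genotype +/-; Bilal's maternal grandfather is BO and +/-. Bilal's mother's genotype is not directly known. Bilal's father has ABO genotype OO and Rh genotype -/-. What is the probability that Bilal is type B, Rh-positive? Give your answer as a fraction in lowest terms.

Bilal's mother's ABO genotype from AA × BO: 1/2 AB, 1/2 AO.
Crossing each possibility with the father OO and summing P(type B): 1/2·1/2 + 1/2·0 = 1/4.
Similarly for Rh via the mother's Rh distribution: P(Rh+) = 1/2.
Independent loci: 1/4 × 1/2 = 1/8.

1/8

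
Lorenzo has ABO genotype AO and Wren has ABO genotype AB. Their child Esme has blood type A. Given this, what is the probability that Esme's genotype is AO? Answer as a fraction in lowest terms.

Cross AO × AB → 1/4 AA, 1/4 AB, 1/4 AO, 1/4 BO.
Type-A genotypes among offspring: AA (1/4), AO (1/4); total 1/2.
P(AO | type A) = (1/4) / (1/2) = 1/2.

1/2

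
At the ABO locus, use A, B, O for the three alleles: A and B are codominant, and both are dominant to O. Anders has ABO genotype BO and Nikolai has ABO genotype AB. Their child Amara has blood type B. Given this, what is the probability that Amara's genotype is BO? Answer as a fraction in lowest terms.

Cross BO × AB → 1/4 AB, 1/4 AO, 1/4 BB, 1/4 BO.
Type-B genotypes among offspring: BB (1/4), BO (1/4); total 1/2.
P(BO | type B) = (1/4) / (1/2) = 1/2.

1/2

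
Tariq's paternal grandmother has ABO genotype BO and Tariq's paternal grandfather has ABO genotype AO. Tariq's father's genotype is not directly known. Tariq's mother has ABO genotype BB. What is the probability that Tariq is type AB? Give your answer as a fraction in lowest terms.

Tariq's father's ABO genotype from BO × AO: 1/4 AB, 1/4 AO, 1/4 BO, 1/4 OO.
Crossing each possibility with the mother BB and summing P(type AB): 1/4·1/2 + 1/4·1/2 + 1/4·0 + 1/4·0 = 1/4.

1/4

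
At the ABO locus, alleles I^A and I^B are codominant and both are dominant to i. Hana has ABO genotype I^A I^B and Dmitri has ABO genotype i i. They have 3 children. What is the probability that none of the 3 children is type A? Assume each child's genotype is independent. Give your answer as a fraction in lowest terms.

ABO cross I^A I^B × i i → 1/2 A, 1/2 B.
So P(type A) = 1/2 per child.
P(not type A) = 1/2 for one child; (1/2)^3 = 1/8.

1/8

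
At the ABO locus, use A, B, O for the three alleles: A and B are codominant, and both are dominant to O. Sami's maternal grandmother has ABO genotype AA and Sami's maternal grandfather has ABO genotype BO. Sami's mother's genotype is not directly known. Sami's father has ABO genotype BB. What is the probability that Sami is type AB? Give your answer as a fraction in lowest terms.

1/2

Sami's mother's ABO genotype from AA × BO: 1/2 AB, 1/2 AO.
Crossing each possibility with the father BB and summing P(type AB): 1/2·1/2 + 1/2·1/2 = 1/2.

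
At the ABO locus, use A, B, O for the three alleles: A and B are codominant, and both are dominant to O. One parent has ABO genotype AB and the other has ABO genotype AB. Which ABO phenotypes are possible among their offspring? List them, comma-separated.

A, B, AB

Gametes from AB × AB give offspring ABO genotypes AA, AB, BB, i.e. phenotypes A, B, AB.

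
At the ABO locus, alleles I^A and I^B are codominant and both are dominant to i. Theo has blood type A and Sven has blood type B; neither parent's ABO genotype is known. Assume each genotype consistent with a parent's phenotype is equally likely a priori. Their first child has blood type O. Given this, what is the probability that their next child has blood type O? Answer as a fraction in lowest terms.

Possible genotypes: Theo ∈ {I^A I^A, I^A i}; Sven ∈ {I^B I^B, I^B i}.
Weight each parental genotype pair by prior × P(type-O child):
  I^A i × I^B i: posterior weight 1; P(next child type O) = 1/4.
Weighted sum = 1/4.

1/4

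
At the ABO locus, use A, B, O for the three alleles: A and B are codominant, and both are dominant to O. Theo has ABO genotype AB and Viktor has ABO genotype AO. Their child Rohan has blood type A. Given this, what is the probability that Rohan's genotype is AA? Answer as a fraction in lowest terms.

Cross AB × AO → 1/4 AA, 1/4 AB, 1/4 AO, 1/4 BO.
Type-A genotypes among offspring: AA (1/4), AO (1/4); total 1/2.
P(AA | type A) = (1/4) / (1/2) = 1/2.

1/2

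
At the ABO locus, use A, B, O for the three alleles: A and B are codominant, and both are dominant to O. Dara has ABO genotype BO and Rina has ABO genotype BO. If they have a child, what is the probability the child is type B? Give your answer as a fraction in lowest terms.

ABO cross BO × BO → offspring phenotypes: 1/4 O, 3/4 B.
So P(type B) = 3/4.

3/4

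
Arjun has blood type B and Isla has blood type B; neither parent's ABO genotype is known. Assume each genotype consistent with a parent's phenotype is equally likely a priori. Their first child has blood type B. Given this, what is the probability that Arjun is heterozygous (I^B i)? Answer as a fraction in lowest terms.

7/15

Possible genotypes: Arjun ∈ {I^B I^B, I^B i}; Isla ∈ {I^B I^B, I^B i}.
Weight each parental genotype pair by prior × P(type-B child):
  I^B I^B × I^B I^B: posterior weight 4/15.
  I^B I^B × I^B i: posterior weight 4/15.
  I^B i × I^B I^B: posterior weight 4/15.
  I^B i × I^B i: posterior weight 1/5.
Sum the posterior weight over pairs where Arjun is I^B i: 7/15.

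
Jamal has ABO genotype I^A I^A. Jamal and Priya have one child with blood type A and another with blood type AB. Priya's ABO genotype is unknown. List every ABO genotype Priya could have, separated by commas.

I^A I^B, I^B i

For each candidate genotype of Priya, check whether crossing it with I^A I^A can produce every observed child phenotype.
  I^A I^A → possible child types {A} ✗
  I^A I^B → possible child types {A, AB} ✓
  I^A i → possible child types {A} ✗
  I^B I^B → possible child types {AB} ✗
  I^B i → possible child types {A, AB} ✓
  i i → possible child types {A} ✗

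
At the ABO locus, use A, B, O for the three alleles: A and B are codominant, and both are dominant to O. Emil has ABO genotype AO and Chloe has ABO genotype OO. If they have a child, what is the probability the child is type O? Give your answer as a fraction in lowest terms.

1/2

ABO cross AO × OO → offspring phenotypes: 1/2 O, 1/2 A.
So P(type O) = 1/2.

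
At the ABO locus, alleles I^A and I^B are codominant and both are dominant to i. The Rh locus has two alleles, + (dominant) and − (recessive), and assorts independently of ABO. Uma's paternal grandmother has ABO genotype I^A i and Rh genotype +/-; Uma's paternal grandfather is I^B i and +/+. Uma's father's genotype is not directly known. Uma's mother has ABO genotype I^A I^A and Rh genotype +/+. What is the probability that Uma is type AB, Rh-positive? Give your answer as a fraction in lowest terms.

Uma's father's ABO genotype from I^A i × I^B i: 1/4 I^A I^B, 1/4 I^A i, 1/4 I^B i, 1/4 i i.
Crossing each possibility with the mother I^A I^A and summing P(type AB): 1/4·1/2 + 1/4·0 + 1/4·1/2 + 1/4·0 = 1/4.
Similarly for Rh via the father's Rh distribution: P(Rh+) = 1.
Independent loci: 1/4 × 1 = 1/4.

1/4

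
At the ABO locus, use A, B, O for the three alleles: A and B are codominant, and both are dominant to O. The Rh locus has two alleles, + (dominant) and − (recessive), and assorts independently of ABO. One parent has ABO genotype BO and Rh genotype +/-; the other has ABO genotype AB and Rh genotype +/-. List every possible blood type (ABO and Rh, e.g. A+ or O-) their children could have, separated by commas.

Gametes from BO × AB give offspring ABO genotypes AB, AO, BB, BO, i.e. phenotypes A, B, AB.
Rh cross +/- × +/- → phenotypes Rh+, Rh-.
Combining independently: A+, A-, B+, B-, AB+, AB-.

A+, A-, B+, B-, AB+, AB-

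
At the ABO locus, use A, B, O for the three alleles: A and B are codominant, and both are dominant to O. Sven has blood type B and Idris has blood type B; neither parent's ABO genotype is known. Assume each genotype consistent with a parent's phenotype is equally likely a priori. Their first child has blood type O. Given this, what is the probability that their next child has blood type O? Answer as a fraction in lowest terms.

1/4

Possible genotypes: Sven ∈ {BB, BO}; Idris ∈ {BB, BO}.
Weight each parental genotype pair by prior × P(type-O child):
  BO × BO: posterior weight 1; P(next child type O) = 1/4.
Weighted sum = 1/4.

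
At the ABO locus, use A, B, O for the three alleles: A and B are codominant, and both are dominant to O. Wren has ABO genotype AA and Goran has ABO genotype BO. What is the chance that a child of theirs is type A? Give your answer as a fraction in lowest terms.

1/2

ABO cross AA × BO → offspring phenotypes: 1/2 A, 1/2 AB.
So P(type A) = 1/2.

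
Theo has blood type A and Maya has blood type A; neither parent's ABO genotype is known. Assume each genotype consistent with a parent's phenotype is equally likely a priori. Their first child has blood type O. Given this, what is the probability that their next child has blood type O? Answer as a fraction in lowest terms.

Possible genotypes: Theo ∈ {I^A I^A, I^A i}; Maya ∈ {I^A I^A, I^A i}.
Weight each parental genotype pair by prior × P(type-O child):
  I^A i × I^A i: posterior weight 1; P(next child type O) = 1/4.
Weighted sum = 1/4.

1/4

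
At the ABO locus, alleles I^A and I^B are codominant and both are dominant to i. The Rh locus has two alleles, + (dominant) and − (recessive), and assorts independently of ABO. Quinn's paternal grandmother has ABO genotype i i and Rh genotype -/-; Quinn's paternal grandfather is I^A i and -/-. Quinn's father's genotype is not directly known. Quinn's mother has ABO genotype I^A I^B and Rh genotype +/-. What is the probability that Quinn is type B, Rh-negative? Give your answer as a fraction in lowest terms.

3/16

Quinn's father's ABO genotype from i i × I^A i: 1/2 I^A i, 1/2 i i.
Crossing each possibility with the mother I^A I^B and summing P(type B): 1/2·1/4 + 1/2·1/2 = 3/8.
Similarly for Rh via the father's Rh distribution: P(Rh-) = 1/2.
Independent loci: 3/8 × 1/2 = 3/16.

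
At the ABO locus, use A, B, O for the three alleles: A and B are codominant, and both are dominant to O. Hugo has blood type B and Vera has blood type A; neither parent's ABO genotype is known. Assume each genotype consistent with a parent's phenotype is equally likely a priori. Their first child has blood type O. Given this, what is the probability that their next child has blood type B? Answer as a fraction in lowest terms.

Possible genotypes: Hugo ∈ {BB, BO}; Vera ∈ {AA, AO}.
Weight each parental genotype pair by prior × P(type-O child):
  BO × AO: posterior weight 1; P(next child type B) = 1/4.
Weighted sum = 1/4.

1/4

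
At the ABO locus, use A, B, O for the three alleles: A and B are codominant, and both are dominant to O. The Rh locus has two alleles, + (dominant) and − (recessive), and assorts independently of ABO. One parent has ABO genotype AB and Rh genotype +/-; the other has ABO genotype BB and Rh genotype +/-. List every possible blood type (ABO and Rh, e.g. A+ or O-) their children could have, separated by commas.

B+, B-, AB+, AB-

Gametes from AB × BB give offspring ABO genotypes AB, BB, i.e. phenotypes B, AB.
Rh cross +/- × +/- → phenotypes Rh+, Rh-.
Combining independently: B+, B-, AB+, AB-.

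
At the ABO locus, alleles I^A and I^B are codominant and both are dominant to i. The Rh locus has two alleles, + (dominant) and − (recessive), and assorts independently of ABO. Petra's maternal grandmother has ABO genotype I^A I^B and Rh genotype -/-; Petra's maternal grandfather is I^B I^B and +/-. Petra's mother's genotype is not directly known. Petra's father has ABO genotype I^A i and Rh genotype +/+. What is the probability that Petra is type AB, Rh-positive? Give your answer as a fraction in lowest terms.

Petra's mother's ABO genotype from I^A I^B × I^B I^B: 1/2 I^A I^B, 1/2 I^B I^B.
Crossing each possibility with the father I^A i and summing P(type AB): 1/2·1/4 + 1/2·1/2 = 3/8.
Similarly for Rh via the mother's Rh distribution: P(Rh+) = 1.
Independent loci: 3/8 × 1 = 3/8.

3/8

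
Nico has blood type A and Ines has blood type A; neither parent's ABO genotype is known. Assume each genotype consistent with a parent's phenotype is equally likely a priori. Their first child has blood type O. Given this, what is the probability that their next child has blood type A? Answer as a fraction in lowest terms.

Possible genotypes: Nico ∈ {I^A I^A, I^A i}; Ines ∈ {I^A I^A, I^A i}.
Weight each parental genotype pair by prior × P(type-O child):
  I^A i × I^A i: posterior weight 1; P(next child type A) = 3/4.
Weighted sum = 3/4.

3/4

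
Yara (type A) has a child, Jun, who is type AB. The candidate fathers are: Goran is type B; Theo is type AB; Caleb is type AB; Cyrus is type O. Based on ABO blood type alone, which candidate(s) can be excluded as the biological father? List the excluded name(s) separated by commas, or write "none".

Cyrus

A candidate is excluded only if no genotype consistent with his phenotype could produce a type AB child with a type A mother.
Cyrus (type O): no genotype consistent with that phenotype can produce a type-AB child with a type-A mother.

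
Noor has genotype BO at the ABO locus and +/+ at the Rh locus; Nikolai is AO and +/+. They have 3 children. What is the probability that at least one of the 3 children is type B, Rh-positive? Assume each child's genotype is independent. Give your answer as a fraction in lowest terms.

ABO cross BO × AO → 1/4 O, 1/4 A, 1/4 B, 1/4 AB.
Rh cross +/+ × +/+ → 1 Rh+; so P(type B, Rh-positive) = 1/4 × 1 = 1/4 per child.
P(none) = (3/4)^3 = 27/64; P(at least one) = 1 − 27/64 = 37/64.

37/64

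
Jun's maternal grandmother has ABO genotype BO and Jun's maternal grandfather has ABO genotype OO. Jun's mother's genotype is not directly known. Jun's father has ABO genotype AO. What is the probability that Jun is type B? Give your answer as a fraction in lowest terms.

1/8

Jun's mother's ABO genotype from BO × OO: 1/2 BO, 1/2 OO.
Crossing each possibility with the father AO and summing P(type B): 1/2·1/4 + 1/2·0 = 1/8.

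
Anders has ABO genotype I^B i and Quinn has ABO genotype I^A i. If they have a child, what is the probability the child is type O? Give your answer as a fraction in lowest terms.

1/4

ABO cross I^B i × I^A i → offspring phenotypes: 1/4 O, 1/4 A, 1/4 B, 1/4 AB.
So P(type O) = 1/4.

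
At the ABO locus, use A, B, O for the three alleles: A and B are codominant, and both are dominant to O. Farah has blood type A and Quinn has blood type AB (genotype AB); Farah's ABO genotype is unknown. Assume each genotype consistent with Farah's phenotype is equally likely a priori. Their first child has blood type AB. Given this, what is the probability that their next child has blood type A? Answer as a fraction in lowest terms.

Possible genotypes: Farah ∈ {AA, AO}; Quinn ∈ {AB}.
Weight each parental genotype pair by prior × P(type-AB child):
  AA × AB: posterior weight 2/3; P(next child type A) = 1/2.
  AO × AB: posterior weight 1/3; P(next child type A) = 1/2.
Weighted sum = 1/2.

1/2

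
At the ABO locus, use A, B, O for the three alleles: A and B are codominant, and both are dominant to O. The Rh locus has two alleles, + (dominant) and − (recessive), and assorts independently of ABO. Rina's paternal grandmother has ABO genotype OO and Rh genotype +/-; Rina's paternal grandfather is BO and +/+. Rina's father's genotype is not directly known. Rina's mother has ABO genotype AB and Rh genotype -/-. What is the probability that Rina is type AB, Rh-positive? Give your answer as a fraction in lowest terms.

3/32

Rina's father's ABO genotype from OO × BO: 1/2 BO, 1/2 OO.
Crossing each possibility with the mother AB and summing P(type AB): 1/2·1/4 + 1/2·0 = 1/8.
Similarly for Rh via the father's Rh distribution: P(Rh+) = 3/4.
Independent loci: 1/8 × 3/4 = 3/32.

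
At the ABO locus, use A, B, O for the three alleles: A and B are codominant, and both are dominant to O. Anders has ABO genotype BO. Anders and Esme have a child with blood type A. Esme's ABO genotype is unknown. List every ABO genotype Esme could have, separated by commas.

AA, AB, AO

For each candidate genotype of Esme, check whether crossing it with BO can produce every observed child phenotype.
  AA → possible child types {A, AB} ✓
  AB → possible child types {A, B, AB} ✓
  AO → possible child types {O, A, B, AB} ✓
  BB → possible child types {B} ✗
  BO → possible child types {O, B} ✗
  OO → possible child types {O, B} ✗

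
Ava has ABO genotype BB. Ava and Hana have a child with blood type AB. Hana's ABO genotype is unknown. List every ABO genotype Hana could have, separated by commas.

AA, AB, AO

For each candidate genotype of Hana, check whether crossing it with BB can produce every observed child phenotype.
  AA → possible child types {AB} ✓
  AB → possible child types {B, AB} ✓
  AO → possible child types {B, AB} ✓
  BB → possible child types {B} ✗
  BO → possible child types {B} ✗
  OO → possible child types {B} ✗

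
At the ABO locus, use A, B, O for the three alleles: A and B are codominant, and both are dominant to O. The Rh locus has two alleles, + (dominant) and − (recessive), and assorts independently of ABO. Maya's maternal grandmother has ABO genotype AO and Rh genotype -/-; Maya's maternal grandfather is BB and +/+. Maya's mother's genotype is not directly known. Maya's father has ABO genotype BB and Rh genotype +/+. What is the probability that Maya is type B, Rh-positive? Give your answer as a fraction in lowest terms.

3/4

Maya's mother's ABO genotype from AO × BB: 1/2 AB, 1/2 BO.
Crossing each possibility with the father BB and summing P(type B): 1/2·1/2 + 1/2·1 = 3/4.
Similarly for Rh via the mother's Rh distribution: P(Rh+) = 1.
Independent loci: 3/4 × 1 = 3/4.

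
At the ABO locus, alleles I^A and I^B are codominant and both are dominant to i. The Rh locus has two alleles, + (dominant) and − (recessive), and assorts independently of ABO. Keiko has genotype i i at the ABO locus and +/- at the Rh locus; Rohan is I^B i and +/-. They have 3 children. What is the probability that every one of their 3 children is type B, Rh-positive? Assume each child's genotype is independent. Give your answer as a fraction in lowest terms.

27/512

ABO cross i i × I^B i → 1/2 O, 1/2 B.
Rh cross +/- × +/- → 3/4 Rh+, 1/4 Rh-; so P(type B, Rh-positive) = 1/2 × 3/4 = 3/8 per child.
All 3 independent: (3/8)^3 = 27/512.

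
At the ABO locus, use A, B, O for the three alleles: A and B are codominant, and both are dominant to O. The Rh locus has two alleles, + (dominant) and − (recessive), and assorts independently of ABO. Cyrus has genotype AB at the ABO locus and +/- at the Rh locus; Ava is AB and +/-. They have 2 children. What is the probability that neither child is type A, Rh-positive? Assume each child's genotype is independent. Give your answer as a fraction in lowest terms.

ABO cross AB × AB → 1/4 A, 1/4 B, 1/2 AB.
Rh cross +/- × +/- → 3/4 Rh+, 1/4 Rh-; so P(type A, Rh-positive) = 1/4 × 3/4 = 3/16 per child.
P(not type A, Rh-positive) = 13/16 for one child; (13/16)^2 = 169/256.

169/256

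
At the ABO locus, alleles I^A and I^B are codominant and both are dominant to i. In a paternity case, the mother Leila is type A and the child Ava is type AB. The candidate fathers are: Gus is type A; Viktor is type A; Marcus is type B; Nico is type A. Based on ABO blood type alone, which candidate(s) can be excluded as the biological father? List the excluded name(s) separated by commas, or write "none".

Gus, Viktor, Nico

A candidate is excluded only if no genotype consistent with his phenotype could produce a type AB child with a type A mother.
Gus (type A): no genotype consistent with that phenotype can produce a type-AB child with a type-A mother.
Viktor (type A): no genotype consistent with that phenotype can produce a type-AB child with a type-A mother.
Nico (type A): no genotype consistent with that phenotype can produce a type-AB child with a type-A mother.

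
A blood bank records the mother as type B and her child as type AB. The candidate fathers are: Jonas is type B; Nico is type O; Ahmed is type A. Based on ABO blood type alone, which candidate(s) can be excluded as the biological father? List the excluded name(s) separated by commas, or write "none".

A candidate is excluded only if no genotype consistent with his phenotype could produce a type AB child with a type B mother.
Jonas (type B): no genotype consistent with that phenotype can produce a type-AB child with a type-B mother.
Nico (type O): no genotype consistent with that phenotype can produce a type-AB child with a type-B mother.

Jonas, Nico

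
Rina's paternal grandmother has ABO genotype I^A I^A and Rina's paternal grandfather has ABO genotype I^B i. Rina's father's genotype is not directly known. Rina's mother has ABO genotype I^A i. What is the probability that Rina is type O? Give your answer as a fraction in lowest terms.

1/8

Rina's father's ABO genotype from I^A I^A × I^B i: 1/2 I^A I^B, 1/2 I^A i.
Crossing each possibility with the mother I^A i and summing P(type O): 1/2·0 + 1/2·1/4 = 1/8.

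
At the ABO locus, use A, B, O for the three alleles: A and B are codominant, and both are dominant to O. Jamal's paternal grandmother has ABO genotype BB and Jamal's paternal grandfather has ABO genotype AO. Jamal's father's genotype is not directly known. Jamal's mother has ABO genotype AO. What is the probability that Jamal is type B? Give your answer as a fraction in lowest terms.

Jamal's father's ABO genotype from BB × AO: 1/2 AB, 1/2 BO.
Crossing each possibility with the mother AO and summing P(type B): 1/2·1/4 + 1/2·1/4 = 1/4.

1/4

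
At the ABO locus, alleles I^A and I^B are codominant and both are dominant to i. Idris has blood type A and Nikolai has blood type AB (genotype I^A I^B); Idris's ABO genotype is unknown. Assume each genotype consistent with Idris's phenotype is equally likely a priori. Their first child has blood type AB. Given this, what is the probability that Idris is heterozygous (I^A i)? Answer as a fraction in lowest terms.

1/3

Possible genotypes: Idris ∈ {I^A I^A, I^A i}; Nikolai ∈ {I^A I^B}.
Weight each parental genotype pair by prior × P(type-AB child):
  I^A I^A × I^A I^B: posterior weight 2/3.
  I^A i × I^A I^B: posterior weight 1/3.
Sum the posterior weight over pairs where Idris is I^A i: 1/3.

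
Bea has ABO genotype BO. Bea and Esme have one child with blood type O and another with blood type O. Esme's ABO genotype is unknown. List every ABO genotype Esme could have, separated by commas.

For each candidate genotype of Esme, check whether crossing it with BO can produce every observed child phenotype.
  AA → possible child types {A, AB} ✗
  AB → possible child types {A, B, AB} ✗
  AO → possible child types {O, A, B, AB} ✓
  BB → possible child types {B} ✗
  BO → possible child types {O, B} ✓
  OO → possible child types {O, B} ✓

AO, BO, OO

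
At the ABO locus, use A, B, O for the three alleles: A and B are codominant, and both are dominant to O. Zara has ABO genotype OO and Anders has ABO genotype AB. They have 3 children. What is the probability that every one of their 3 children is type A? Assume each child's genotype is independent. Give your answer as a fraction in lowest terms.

ABO cross OO × AB → 1/2 A, 1/2 B.
So P(type A) = 1/2 per child.
All 3 independent: (1/2)^3 = 1/8.

1/8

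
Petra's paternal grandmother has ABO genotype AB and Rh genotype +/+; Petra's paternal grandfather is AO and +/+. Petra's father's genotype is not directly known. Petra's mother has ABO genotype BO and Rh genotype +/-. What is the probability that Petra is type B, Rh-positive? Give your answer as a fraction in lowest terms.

Petra's father's ABO genotype from AB × AO: 1/4 AA, 1/4 AB, 1/4 AO, 1/4 BO.
Crossing each possibility with the mother BO and summing P(type B): 1/4·0 + 1/4·1/2 + 1/4·1/4 + 1/4·3/4 = 3/8.
Similarly for Rh via the father's Rh distribution: P(Rh+) = 1.
Independent loci: 3/8 × 1 = 3/8.

3/8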